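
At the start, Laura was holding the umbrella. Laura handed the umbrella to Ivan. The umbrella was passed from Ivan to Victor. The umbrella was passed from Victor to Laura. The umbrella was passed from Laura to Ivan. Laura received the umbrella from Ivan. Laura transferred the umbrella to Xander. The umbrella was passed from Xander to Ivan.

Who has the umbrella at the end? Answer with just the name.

Answer: Ivan

Derivation:
Tracking the umbrella through each event:
Start: Laura has the umbrella.
After event 1: Ivan has the umbrella.
After event 2: Victor has the umbrella.
After event 3: Laura has the umbrella.
After event 4: Ivan has the umbrella.
After event 5: Laura has the umbrella.
After event 6: Xander has the umbrella.
After event 7: Ivan has the umbrella.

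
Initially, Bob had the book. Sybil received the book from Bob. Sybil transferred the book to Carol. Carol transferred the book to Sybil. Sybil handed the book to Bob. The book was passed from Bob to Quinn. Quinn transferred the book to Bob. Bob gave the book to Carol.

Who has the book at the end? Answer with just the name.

Tracking the book through each event:
Start: Bob has the book.
After event 1: Sybil has the book.
After event 2: Carol has the book.
After event 3: Sybil has the book.
After event 4: Bob has the book.
After event 5: Quinn has the book.
After event 6: Bob has the book.
After event 7: Carol has the book.

Answer: Carol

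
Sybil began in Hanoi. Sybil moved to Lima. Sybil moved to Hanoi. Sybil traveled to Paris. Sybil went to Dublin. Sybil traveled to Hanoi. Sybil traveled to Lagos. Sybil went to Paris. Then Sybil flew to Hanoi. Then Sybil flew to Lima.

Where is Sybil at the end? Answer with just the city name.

Tracking Sybil's location:
Start: Sybil is in Hanoi.
After move 1: Hanoi -> Lima. Sybil is in Lima.
After move 2: Lima -> Hanoi. Sybil is in Hanoi.
After move 3: Hanoi -> Paris. Sybil is in Paris.
After move 4: Paris -> Dublin. Sybil is in Dublin.
After move 5: Dublin -> Hanoi. Sybil is in Hanoi.
After move 6: Hanoi -> Lagos. Sybil is in Lagos.
After move 7: Lagos -> Paris. Sybil is in Paris.
After move 8: Paris -> Hanoi. Sybil is in Hanoi.
After move 9: Hanoi -> Lima. Sybil is in Lima.

Answer: Lima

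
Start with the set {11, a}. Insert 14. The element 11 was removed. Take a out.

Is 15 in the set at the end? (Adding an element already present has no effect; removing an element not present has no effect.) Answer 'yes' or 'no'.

Tracking the set through each operation:
Start: {11, a}
Event 1 (add 14): added. Set: {11, 14, a}
Event 2 (remove 11): removed. Set: {14, a}
Event 3 (remove a): removed. Set: {14}

Final set: {14} (size 1)
15 is NOT in the final set.

Answer: no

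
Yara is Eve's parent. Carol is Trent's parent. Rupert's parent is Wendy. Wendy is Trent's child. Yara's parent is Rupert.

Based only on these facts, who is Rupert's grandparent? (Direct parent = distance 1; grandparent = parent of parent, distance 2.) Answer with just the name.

Answer: Trent

Derivation:
Reconstructing the parent chain from the given facts:
  Carol -> Trent -> Wendy -> Rupert -> Yara -> Eve
(each arrow means 'parent of the next')
Positions in the chain (0 = top):
  position of Carol: 0
  position of Trent: 1
  position of Wendy: 2
  position of Rupert: 3
  position of Yara: 4
  position of Eve: 5

Rupert is at position 3; the grandparent is 2 steps up the chain, i.e. position 1: Trent.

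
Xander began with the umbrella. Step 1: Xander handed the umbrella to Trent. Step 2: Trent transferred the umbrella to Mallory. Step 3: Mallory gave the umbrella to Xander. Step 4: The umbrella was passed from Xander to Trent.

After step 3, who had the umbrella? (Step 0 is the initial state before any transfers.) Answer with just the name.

Answer: Xander

Derivation:
Tracking the umbrella holder through step 3:
After step 0 (start): Xander
After step 1: Trent
After step 2: Mallory
After step 3: Xander

At step 3, the holder is Xander.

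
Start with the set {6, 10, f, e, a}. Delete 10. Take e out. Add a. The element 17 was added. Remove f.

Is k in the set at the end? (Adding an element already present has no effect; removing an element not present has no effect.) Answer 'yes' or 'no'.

Tracking the set through each operation:
Start: {10, 6, a, e, f}
Event 1 (remove 10): removed. Set: {6, a, e, f}
Event 2 (remove e): removed. Set: {6, a, f}
Event 3 (add a): already present, no change. Set: {6, a, f}
Event 4 (add 17): added. Set: {17, 6, a, f}
Event 5 (remove f): removed. Set: {17, 6, a}

Final set: {17, 6, a} (size 3)
k is NOT in the final set.

Answer: no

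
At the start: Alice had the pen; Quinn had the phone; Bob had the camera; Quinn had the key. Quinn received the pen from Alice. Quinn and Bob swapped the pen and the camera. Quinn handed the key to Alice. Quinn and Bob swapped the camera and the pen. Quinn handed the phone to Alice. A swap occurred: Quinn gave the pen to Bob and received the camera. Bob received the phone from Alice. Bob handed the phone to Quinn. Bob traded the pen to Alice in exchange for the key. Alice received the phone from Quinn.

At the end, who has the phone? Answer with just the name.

Answer: Alice

Derivation:
Tracking all object holders:
Start: pen:Alice, phone:Quinn, camera:Bob, key:Quinn
Event 1 (give pen: Alice -> Quinn). State: pen:Quinn, phone:Quinn, camera:Bob, key:Quinn
Event 2 (swap pen<->camera: now pen:Bob, camera:Quinn). State: pen:Bob, phone:Quinn, camera:Quinn, key:Quinn
Event 3 (give key: Quinn -> Alice). State: pen:Bob, phone:Quinn, camera:Quinn, key:Alice
Event 4 (swap camera<->pen: now camera:Bob, pen:Quinn). State: pen:Quinn, phone:Quinn, camera:Bob, key:Alice
Event 5 (give phone: Quinn -> Alice). State: pen:Quinn, phone:Alice, camera:Bob, key:Alice
Event 6 (swap pen<->camera: now pen:Bob, camera:Quinn). State: pen:Bob, phone:Alice, camera:Quinn, key:Alice
Event 7 (give phone: Alice -> Bob). State: pen:Bob, phone:Bob, camera:Quinn, key:Alice
Event 8 (give phone: Bob -> Quinn). State: pen:Bob, phone:Quinn, camera:Quinn, key:Alice
Event 9 (swap pen<->key: now pen:Alice, key:Bob). State: pen:Alice, phone:Quinn, camera:Quinn, key:Bob
Event 10 (give phone: Quinn -> Alice). State: pen:Alice, phone:Alice, camera:Quinn, key:Bob

Final state: pen:Alice, phone:Alice, camera:Quinn, key:Bob
The phone is held by Alice.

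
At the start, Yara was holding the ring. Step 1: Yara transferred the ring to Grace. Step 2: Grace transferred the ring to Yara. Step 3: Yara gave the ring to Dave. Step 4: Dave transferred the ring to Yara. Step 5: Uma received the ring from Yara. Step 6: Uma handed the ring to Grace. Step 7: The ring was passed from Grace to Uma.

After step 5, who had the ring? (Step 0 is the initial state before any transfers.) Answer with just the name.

Answer: Uma

Derivation:
Tracking the ring holder through step 5:
After step 0 (start): Yara
After step 1: Grace
After step 2: Yara
After step 3: Dave
After step 4: Yara
After step 5: Uma

At step 5, the holder is Uma.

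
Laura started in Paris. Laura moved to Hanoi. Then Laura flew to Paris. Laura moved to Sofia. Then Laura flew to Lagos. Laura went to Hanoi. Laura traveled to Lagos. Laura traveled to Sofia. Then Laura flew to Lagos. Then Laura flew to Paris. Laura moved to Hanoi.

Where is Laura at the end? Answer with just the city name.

Tracking Laura's location:
Start: Laura is in Paris.
After move 1: Paris -> Hanoi. Laura is in Hanoi.
After move 2: Hanoi -> Paris. Laura is in Paris.
After move 3: Paris -> Sofia. Laura is in Sofia.
After move 4: Sofia -> Lagos. Laura is in Lagos.
After move 5: Lagos -> Hanoi. Laura is in Hanoi.
After move 6: Hanoi -> Lagos. Laura is in Lagos.
After move 7: Lagos -> Sofia. Laura is in Sofia.
After move 8: Sofia -> Lagos. Laura is in Lagos.
After move 9: Lagos -> Paris. Laura is in Paris.
After move 10: Paris -> Hanoi. Laura is in Hanoi.

Answer: Hanoi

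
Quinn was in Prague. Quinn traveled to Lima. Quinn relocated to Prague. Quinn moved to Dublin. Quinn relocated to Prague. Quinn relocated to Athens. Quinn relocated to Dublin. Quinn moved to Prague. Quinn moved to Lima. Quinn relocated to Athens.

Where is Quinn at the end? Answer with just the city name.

Answer: Athens

Derivation:
Tracking Quinn's location:
Start: Quinn is in Prague.
After move 1: Prague -> Lima. Quinn is in Lima.
After move 2: Lima -> Prague. Quinn is in Prague.
After move 3: Prague -> Dublin. Quinn is in Dublin.
After move 4: Dublin -> Prague. Quinn is in Prague.
After move 5: Prague -> Athens. Quinn is in Athens.
After move 6: Athens -> Dublin. Quinn is in Dublin.
After move 7: Dublin -> Prague. Quinn is in Prague.
After move 8: Prague -> Lima. Quinn is in Lima.
After move 9: Lima -> Athens. Quinn is in Athens.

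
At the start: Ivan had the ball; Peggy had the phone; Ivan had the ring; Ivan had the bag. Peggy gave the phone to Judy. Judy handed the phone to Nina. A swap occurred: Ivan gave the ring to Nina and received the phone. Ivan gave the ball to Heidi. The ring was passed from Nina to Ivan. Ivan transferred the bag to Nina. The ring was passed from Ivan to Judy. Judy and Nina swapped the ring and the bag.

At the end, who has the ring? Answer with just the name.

Answer: Nina

Derivation:
Tracking all object holders:
Start: ball:Ivan, phone:Peggy, ring:Ivan, bag:Ivan
Event 1 (give phone: Peggy -> Judy). State: ball:Ivan, phone:Judy, ring:Ivan, bag:Ivan
Event 2 (give phone: Judy -> Nina). State: ball:Ivan, phone:Nina, ring:Ivan, bag:Ivan
Event 3 (swap ring<->phone: now ring:Nina, phone:Ivan). State: ball:Ivan, phone:Ivan, ring:Nina, bag:Ivan
Event 4 (give ball: Ivan -> Heidi). State: ball:Heidi, phone:Ivan, ring:Nina, bag:Ivan
Event 5 (give ring: Nina -> Ivan). State: ball:Heidi, phone:Ivan, ring:Ivan, bag:Ivan
Event 6 (give bag: Ivan -> Nina). State: ball:Heidi, phone:Ivan, ring:Ivan, bag:Nina
Event 7 (give ring: Ivan -> Judy). State: ball:Heidi, phone:Ivan, ring:Judy, bag:Nina
Event 8 (swap ring<->bag: now ring:Nina, bag:Judy). State: ball:Heidi, phone:Ivan, ring:Nina, bag:Judy

Final state: ball:Heidi, phone:Ivan, ring:Nina, bag:Judy
The ring is held by Nina.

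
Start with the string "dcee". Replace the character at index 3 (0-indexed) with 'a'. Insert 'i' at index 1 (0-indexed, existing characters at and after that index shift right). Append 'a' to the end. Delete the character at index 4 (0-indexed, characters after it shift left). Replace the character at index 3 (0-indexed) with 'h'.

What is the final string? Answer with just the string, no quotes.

Applying each edit step by step:
Start: "dcee"
Op 1 (replace idx 3: 'e' -> 'a'): "dcee" -> "dcea"
Op 2 (insert 'i' at idx 1): "dcea" -> "dicea"
Op 3 (append 'a'): "dicea" -> "diceaa"
Op 4 (delete idx 4 = 'a'): "diceaa" -> "dicea"
Op 5 (replace idx 3: 'e' -> 'h'): "dicea" -> "dicha"

Answer: dicha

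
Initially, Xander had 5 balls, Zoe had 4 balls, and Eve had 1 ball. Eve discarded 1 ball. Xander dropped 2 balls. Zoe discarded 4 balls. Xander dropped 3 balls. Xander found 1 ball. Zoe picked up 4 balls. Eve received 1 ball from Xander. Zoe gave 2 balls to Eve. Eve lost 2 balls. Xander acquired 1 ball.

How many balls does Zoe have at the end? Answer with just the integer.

Answer: 2

Derivation:
Tracking counts step by step:
Start: Xander=5, Zoe=4, Eve=1
Event 1 (Eve -1): Eve: 1 -> 0. State: Xander=5, Zoe=4, Eve=0
Event 2 (Xander -2): Xander: 5 -> 3. State: Xander=3, Zoe=4, Eve=0
Event 3 (Zoe -4): Zoe: 4 -> 0. State: Xander=3, Zoe=0, Eve=0
Event 4 (Xander -3): Xander: 3 -> 0. State: Xander=0, Zoe=0, Eve=0
Event 5 (Xander +1): Xander: 0 -> 1. State: Xander=1, Zoe=0, Eve=0
Event 6 (Zoe +4): Zoe: 0 -> 4. State: Xander=1, Zoe=4, Eve=0
Event 7 (Xander -> Eve, 1): Xander: 1 -> 0, Eve: 0 -> 1. State: Xander=0, Zoe=4, Eve=1
Event 8 (Zoe -> Eve, 2): Zoe: 4 -> 2, Eve: 1 -> 3. State: Xander=0, Zoe=2, Eve=3
Event 9 (Eve -2): Eve: 3 -> 1. State: Xander=0, Zoe=2, Eve=1
Event 10 (Xander +1): Xander: 0 -> 1. State: Xander=1, Zoe=2, Eve=1

Zoe's final count: 2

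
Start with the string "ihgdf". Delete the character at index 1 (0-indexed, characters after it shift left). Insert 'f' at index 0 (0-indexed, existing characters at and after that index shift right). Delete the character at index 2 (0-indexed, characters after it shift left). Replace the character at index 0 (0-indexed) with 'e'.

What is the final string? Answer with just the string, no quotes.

Answer: eidf

Derivation:
Applying each edit step by step:
Start: "ihgdf"
Op 1 (delete idx 1 = 'h'): "ihgdf" -> "igdf"
Op 2 (insert 'f' at idx 0): "igdf" -> "figdf"
Op 3 (delete idx 2 = 'g'): "figdf" -> "fidf"
Op 4 (replace idx 0: 'f' -> 'e'): "fidf" -> "eidf"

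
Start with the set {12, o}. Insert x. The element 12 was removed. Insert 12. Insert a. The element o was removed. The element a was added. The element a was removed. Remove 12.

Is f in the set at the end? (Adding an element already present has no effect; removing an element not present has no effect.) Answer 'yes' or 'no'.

Answer: no

Derivation:
Tracking the set through each operation:
Start: {12, o}
Event 1 (add x): added. Set: {12, o, x}
Event 2 (remove 12): removed. Set: {o, x}
Event 3 (add 12): added. Set: {12, o, x}
Event 4 (add a): added. Set: {12, a, o, x}
Event 5 (remove o): removed. Set: {12, a, x}
Event 6 (add a): already present, no change. Set: {12, a, x}
Event 7 (remove a): removed. Set: {12, x}
Event 8 (remove 12): removed. Set: {x}

Final set: {x} (size 1)
f is NOT in the final set.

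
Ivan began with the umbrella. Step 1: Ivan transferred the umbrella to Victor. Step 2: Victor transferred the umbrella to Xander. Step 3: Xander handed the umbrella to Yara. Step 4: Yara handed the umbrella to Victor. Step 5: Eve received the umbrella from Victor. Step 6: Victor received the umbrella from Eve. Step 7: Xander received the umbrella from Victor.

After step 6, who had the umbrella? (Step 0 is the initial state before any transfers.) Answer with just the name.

Tracking the umbrella holder through step 6:
After step 0 (start): Ivan
After step 1: Victor
After step 2: Xander
After step 3: Yara
After step 4: Victor
After step 5: Eve
After step 6: Victor

At step 6, the holder is Victor.

Answer: Victor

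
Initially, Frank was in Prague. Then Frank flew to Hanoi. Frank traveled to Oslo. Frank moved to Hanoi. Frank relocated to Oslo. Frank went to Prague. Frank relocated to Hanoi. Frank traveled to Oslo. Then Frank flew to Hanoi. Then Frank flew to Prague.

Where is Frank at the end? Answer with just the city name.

Tracking Frank's location:
Start: Frank is in Prague.
After move 1: Prague -> Hanoi. Frank is in Hanoi.
After move 2: Hanoi -> Oslo. Frank is in Oslo.
After move 3: Oslo -> Hanoi. Frank is in Hanoi.
After move 4: Hanoi -> Oslo. Frank is in Oslo.
After move 5: Oslo -> Prague. Frank is in Prague.
After move 6: Prague -> Hanoi. Frank is in Hanoi.
After move 7: Hanoi -> Oslo. Frank is in Oslo.
After move 8: Oslo -> Hanoi. Frank is in Hanoi.
After move 9: Hanoi -> Prague. Frank is in Prague.

Answer: Prague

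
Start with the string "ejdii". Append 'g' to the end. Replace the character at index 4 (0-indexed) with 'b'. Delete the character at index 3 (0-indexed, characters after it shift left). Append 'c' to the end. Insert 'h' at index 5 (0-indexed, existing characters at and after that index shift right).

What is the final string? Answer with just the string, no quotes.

Answer: ejdbghc

Derivation:
Applying each edit step by step:
Start: "ejdii"
Op 1 (append 'g'): "ejdii" -> "ejdiig"
Op 2 (replace idx 4: 'i' -> 'b'): "ejdiig" -> "ejdibg"
Op 3 (delete idx 3 = 'i'): "ejdibg" -> "ejdbg"
Op 4 (append 'c'): "ejdbg" -> "ejdbgc"
Op 5 (insert 'h' at idx 5): "ejdbgc" -> "ejdbghc"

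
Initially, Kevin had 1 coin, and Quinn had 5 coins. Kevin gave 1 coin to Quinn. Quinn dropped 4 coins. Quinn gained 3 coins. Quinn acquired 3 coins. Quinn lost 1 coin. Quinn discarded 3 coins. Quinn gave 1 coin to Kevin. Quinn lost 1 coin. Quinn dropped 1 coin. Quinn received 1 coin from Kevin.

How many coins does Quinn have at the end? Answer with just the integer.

Answer: 2

Derivation:
Tracking counts step by step:
Start: Kevin=1, Quinn=5
Event 1 (Kevin -> Quinn, 1): Kevin: 1 -> 0, Quinn: 5 -> 6. State: Kevin=0, Quinn=6
Event 2 (Quinn -4): Quinn: 6 -> 2. State: Kevin=0, Quinn=2
Event 3 (Quinn +3): Quinn: 2 -> 5. State: Kevin=0, Quinn=5
Event 4 (Quinn +3): Quinn: 5 -> 8. State: Kevin=0, Quinn=8
Event 5 (Quinn -1): Quinn: 8 -> 7. State: Kevin=0, Quinn=7
Event 6 (Quinn -3): Quinn: 7 -> 4. State: Kevin=0, Quinn=4
Event 7 (Quinn -> Kevin, 1): Quinn: 4 -> 3, Kevin: 0 -> 1. State: Kevin=1, Quinn=3
Event 8 (Quinn -1): Quinn: 3 -> 2. State: Kevin=1, Quinn=2
Event 9 (Quinn -1): Quinn: 2 -> 1. State: Kevin=1, Quinn=1
Event 10 (Kevin -> Quinn, 1): Kevin: 1 -> 0, Quinn: 1 -> 2. State: Kevin=0, Quinn=2

Quinn's final count: 2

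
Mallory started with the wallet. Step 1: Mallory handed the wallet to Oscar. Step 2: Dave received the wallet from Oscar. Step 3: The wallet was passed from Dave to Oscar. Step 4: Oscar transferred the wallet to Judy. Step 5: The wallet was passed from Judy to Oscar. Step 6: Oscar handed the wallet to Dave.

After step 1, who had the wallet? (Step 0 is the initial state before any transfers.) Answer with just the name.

Answer: Oscar

Derivation:
Tracking the wallet holder through step 1:
After step 0 (start): Mallory
After step 1: Oscar

At step 1, the holder is Oscar.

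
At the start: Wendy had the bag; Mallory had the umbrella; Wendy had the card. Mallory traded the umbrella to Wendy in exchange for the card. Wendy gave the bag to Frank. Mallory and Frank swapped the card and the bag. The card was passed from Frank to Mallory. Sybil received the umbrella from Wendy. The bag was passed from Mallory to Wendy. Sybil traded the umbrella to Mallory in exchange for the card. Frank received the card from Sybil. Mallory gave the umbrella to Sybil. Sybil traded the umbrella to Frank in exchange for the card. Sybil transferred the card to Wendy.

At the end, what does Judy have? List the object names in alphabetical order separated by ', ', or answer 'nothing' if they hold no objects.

Tracking all object holders:
Start: bag:Wendy, umbrella:Mallory, card:Wendy
Event 1 (swap umbrella<->card: now umbrella:Wendy, card:Mallory). State: bag:Wendy, umbrella:Wendy, card:Mallory
Event 2 (give bag: Wendy -> Frank). State: bag:Frank, umbrella:Wendy, card:Mallory
Event 3 (swap card<->bag: now card:Frank, bag:Mallory). State: bag:Mallory, umbrella:Wendy, card:Frank
Event 4 (give card: Frank -> Mallory). State: bag:Mallory, umbrella:Wendy, card:Mallory
Event 5 (give umbrella: Wendy -> Sybil). State: bag:Mallory, umbrella:Sybil, card:Mallory
Event 6 (give bag: Mallory -> Wendy). State: bag:Wendy, umbrella:Sybil, card:Mallory
Event 7 (swap umbrella<->card: now umbrella:Mallory, card:Sybil). State: bag:Wendy, umbrella:Mallory, card:Sybil
Event 8 (give card: Sybil -> Frank). State: bag:Wendy, umbrella:Mallory, card:Frank
Event 9 (give umbrella: Mallory -> Sybil). State: bag:Wendy, umbrella:Sybil, card:Frank
Event 10 (swap umbrella<->card: now umbrella:Frank, card:Sybil). State: bag:Wendy, umbrella:Frank, card:Sybil
Event 11 (give card: Sybil -> Wendy). State: bag:Wendy, umbrella:Frank, card:Wendy

Final state: bag:Wendy, umbrella:Frank, card:Wendy
Judy holds: (nothing).

Answer: nothing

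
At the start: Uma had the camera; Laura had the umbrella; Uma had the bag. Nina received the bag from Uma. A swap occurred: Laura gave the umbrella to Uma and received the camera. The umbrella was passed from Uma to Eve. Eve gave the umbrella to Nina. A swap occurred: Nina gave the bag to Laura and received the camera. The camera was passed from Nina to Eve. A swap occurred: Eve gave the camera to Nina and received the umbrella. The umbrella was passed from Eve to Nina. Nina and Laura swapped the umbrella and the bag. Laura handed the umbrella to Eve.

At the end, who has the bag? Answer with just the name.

Tracking all object holders:
Start: camera:Uma, umbrella:Laura, bag:Uma
Event 1 (give bag: Uma -> Nina). State: camera:Uma, umbrella:Laura, bag:Nina
Event 2 (swap umbrella<->camera: now umbrella:Uma, camera:Laura). State: camera:Laura, umbrella:Uma, bag:Nina
Event 3 (give umbrella: Uma -> Eve). State: camera:Laura, umbrella:Eve, bag:Nina
Event 4 (give umbrella: Eve -> Nina). State: camera:Laura, umbrella:Nina, bag:Nina
Event 5 (swap bag<->camera: now bag:Laura, camera:Nina). State: camera:Nina, umbrella:Nina, bag:Laura
Event 6 (give camera: Nina -> Eve). State: camera:Eve, umbrella:Nina, bag:Laura
Event 7 (swap camera<->umbrella: now camera:Nina, umbrella:Eve). State: camera:Nina, umbrella:Eve, bag:Laura
Event 8 (give umbrella: Eve -> Nina). State: camera:Nina, umbrella:Nina, bag:Laura
Event 9 (swap umbrella<->bag: now umbrella:Laura, bag:Nina). State: camera:Nina, umbrella:Laura, bag:Nina
Event 10 (give umbrella: Laura -> Eve). State: camera:Nina, umbrella:Eve, bag:Nina

Final state: camera:Nina, umbrella:Eve, bag:Nina
The bag is held by Nina.

Answer: Nina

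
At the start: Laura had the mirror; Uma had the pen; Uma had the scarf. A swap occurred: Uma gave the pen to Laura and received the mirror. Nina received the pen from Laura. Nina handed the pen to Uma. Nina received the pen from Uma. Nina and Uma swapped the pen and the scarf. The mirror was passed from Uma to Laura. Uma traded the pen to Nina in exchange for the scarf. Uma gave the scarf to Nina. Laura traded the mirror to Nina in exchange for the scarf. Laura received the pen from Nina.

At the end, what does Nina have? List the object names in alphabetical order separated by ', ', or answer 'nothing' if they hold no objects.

Answer: mirror

Derivation:
Tracking all object holders:
Start: mirror:Laura, pen:Uma, scarf:Uma
Event 1 (swap pen<->mirror: now pen:Laura, mirror:Uma). State: mirror:Uma, pen:Laura, scarf:Uma
Event 2 (give pen: Laura -> Nina). State: mirror:Uma, pen:Nina, scarf:Uma
Event 3 (give pen: Nina -> Uma). State: mirror:Uma, pen:Uma, scarf:Uma
Event 4 (give pen: Uma -> Nina). State: mirror:Uma, pen:Nina, scarf:Uma
Event 5 (swap pen<->scarf: now pen:Uma, scarf:Nina). State: mirror:Uma, pen:Uma, scarf:Nina
Event 6 (give mirror: Uma -> Laura). State: mirror:Laura, pen:Uma, scarf:Nina
Event 7 (swap pen<->scarf: now pen:Nina, scarf:Uma). State: mirror:Laura, pen:Nina, scarf:Uma
Event 8 (give scarf: Uma -> Nina). State: mirror:Laura, pen:Nina, scarf:Nina
Event 9 (swap mirror<->scarf: now mirror:Nina, scarf:Laura). State: mirror:Nina, pen:Nina, scarf:Laura
Event 10 (give pen: Nina -> Laura). State: mirror:Nina, pen:Laura, scarf:Laura

Final state: mirror:Nina, pen:Laura, scarf:Laura
Nina holds: mirror.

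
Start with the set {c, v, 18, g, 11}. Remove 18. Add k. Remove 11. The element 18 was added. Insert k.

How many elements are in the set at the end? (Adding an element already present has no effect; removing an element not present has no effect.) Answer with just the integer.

Answer: 5

Derivation:
Tracking the set through each operation:
Start: {11, 18, c, g, v}
Event 1 (remove 18): removed. Set: {11, c, g, v}
Event 2 (add k): added. Set: {11, c, g, k, v}
Event 3 (remove 11): removed. Set: {c, g, k, v}
Event 4 (add 18): added. Set: {18, c, g, k, v}
Event 5 (add k): already present, no change. Set: {18, c, g, k, v}

Final set: {18, c, g, k, v} (size 5)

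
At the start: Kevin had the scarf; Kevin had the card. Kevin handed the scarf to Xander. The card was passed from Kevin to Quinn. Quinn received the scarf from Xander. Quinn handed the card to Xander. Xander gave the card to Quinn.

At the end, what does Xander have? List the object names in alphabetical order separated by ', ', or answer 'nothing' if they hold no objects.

Tracking all object holders:
Start: scarf:Kevin, card:Kevin
Event 1 (give scarf: Kevin -> Xander). State: scarf:Xander, card:Kevin
Event 2 (give card: Kevin -> Quinn). State: scarf:Xander, card:Quinn
Event 3 (give scarf: Xander -> Quinn). State: scarf:Quinn, card:Quinn
Event 4 (give card: Quinn -> Xander). State: scarf:Quinn, card:Xander
Event 5 (give card: Xander -> Quinn). State: scarf:Quinn, card:Quinn

Final state: scarf:Quinn, card:Quinn
Xander holds: (nothing).

Answer: nothing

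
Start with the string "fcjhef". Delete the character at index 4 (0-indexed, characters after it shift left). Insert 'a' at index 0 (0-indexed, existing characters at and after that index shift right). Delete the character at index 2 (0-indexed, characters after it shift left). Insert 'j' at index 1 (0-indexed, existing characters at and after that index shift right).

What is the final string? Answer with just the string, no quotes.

Answer: ajfjhf

Derivation:
Applying each edit step by step:
Start: "fcjhef"
Op 1 (delete idx 4 = 'e'): "fcjhef" -> "fcjhf"
Op 2 (insert 'a' at idx 0): "fcjhf" -> "afcjhf"
Op 3 (delete idx 2 = 'c'): "afcjhf" -> "afjhf"
Op 4 (insert 'j' at idx 1): "afjhf" -> "ajfjhf"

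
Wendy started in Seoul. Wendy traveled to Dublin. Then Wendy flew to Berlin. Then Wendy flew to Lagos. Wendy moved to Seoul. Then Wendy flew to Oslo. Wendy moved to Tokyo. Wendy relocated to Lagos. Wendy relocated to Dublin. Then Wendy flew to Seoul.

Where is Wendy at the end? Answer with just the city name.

Answer: Seoul

Derivation:
Tracking Wendy's location:
Start: Wendy is in Seoul.
After move 1: Seoul -> Dublin. Wendy is in Dublin.
After move 2: Dublin -> Berlin. Wendy is in Berlin.
After move 3: Berlin -> Lagos. Wendy is in Lagos.
After move 4: Lagos -> Seoul. Wendy is in Seoul.
After move 5: Seoul -> Oslo. Wendy is in Oslo.
After move 6: Oslo -> Tokyo. Wendy is in Tokyo.
After move 7: Tokyo -> Lagos. Wendy is in Lagos.
After move 8: Lagos -> Dublin. Wendy is in Dublin.
After move 9: Dublin -> Seoul. Wendy is in Seoul.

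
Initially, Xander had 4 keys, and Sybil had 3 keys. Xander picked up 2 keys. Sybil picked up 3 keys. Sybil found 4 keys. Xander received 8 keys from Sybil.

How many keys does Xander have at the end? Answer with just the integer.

Answer: 14

Derivation:
Tracking counts step by step:
Start: Xander=4, Sybil=3
Event 1 (Xander +2): Xander: 4 -> 6. State: Xander=6, Sybil=3
Event 2 (Sybil +3): Sybil: 3 -> 6. State: Xander=6, Sybil=6
Event 3 (Sybil +4): Sybil: 6 -> 10. State: Xander=6, Sybil=10
Event 4 (Sybil -> Xander, 8): Sybil: 10 -> 2, Xander: 6 -> 14. State: Xander=14, Sybil=2

Xander's final count: 14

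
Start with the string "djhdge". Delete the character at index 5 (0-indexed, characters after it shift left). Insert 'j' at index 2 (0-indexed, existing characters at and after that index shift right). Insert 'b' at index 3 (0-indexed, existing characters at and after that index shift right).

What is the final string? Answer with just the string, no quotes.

Answer: djjbhdg

Derivation:
Applying each edit step by step:
Start: "djhdge"
Op 1 (delete idx 5 = 'e'): "djhdge" -> "djhdg"
Op 2 (insert 'j' at idx 2): "djhdg" -> "djjhdg"
Op 3 (insert 'b' at idx 3): "djjhdg" -> "djjbhdg"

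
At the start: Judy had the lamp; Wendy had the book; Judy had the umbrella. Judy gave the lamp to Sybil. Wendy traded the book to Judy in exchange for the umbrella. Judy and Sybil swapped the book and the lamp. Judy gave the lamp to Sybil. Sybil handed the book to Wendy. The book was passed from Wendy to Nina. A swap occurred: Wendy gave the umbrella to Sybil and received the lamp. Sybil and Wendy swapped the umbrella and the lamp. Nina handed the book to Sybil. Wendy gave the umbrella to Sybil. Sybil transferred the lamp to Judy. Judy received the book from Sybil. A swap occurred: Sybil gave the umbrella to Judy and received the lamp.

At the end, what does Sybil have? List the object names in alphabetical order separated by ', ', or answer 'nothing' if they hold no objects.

Answer: lamp

Derivation:
Tracking all object holders:
Start: lamp:Judy, book:Wendy, umbrella:Judy
Event 1 (give lamp: Judy -> Sybil). State: lamp:Sybil, book:Wendy, umbrella:Judy
Event 2 (swap book<->umbrella: now book:Judy, umbrella:Wendy). State: lamp:Sybil, book:Judy, umbrella:Wendy
Event 3 (swap book<->lamp: now book:Sybil, lamp:Judy). State: lamp:Judy, book:Sybil, umbrella:Wendy
Event 4 (give lamp: Judy -> Sybil). State: lamp:Sybil, book:Sybil, umbrella:Wendy
Event 5 (give book: Sybil -> Wendy). State: lamp:Sybil, book:Wendy, umbrella:Wendy
Event 6 (give book: Wendy -> Nina). State: lamp:Sybil, book:Nina, umbrella:Wendy
Event 7 (swap umbrella<->lamp: now umbrella:Sybil, lamp:Wendy). State: lamp:Wendy, book:Nina, umbrella:Sybil
Event 8 (swap umbrella<->lamp: now umbrella:Wendy, lamp:Sybil). State: lamp:Sybil, book:Nina, umbrella:Wendy
Event 9 (give book: Nina -> Sybil). State: lamp:Sybil, book:Sybil, umbrella:Wendy
Event 10 (give umbrella: Wendy -> Sybil). State: lamp:Sybil, book:Sybil, umbrella:Sybil
Event 11 (give lamp: Sybil -> Judy). State: lamp:Judy, book:Sybil, umbrella:Sybil
Event 12 (give book: Sybil -> Judy). State: lamp:Judy, book:Judy, umbrella:Sybil
Event 13 (swap umbrella<->lamp: now umbrella:Judy, lamp:Sybil). State: lamp:Sybil, book:Judy, umbrella:Judy

Final state: lamp:Sybil, book:Judy, umbrella:Judy
Sybil holds: lamp.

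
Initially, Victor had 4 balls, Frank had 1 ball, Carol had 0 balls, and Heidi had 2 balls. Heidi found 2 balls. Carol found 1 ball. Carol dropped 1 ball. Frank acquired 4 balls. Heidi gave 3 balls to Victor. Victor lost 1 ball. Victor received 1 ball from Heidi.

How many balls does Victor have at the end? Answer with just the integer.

Answer: 7

Derivation:
Tracking counts step by step:
Start: Victor=4, Frank=1, Carol=0, Heidi=2
Event 1 (Heidi +2): Heidi: 2 -> 4. State: Victor=4, Frank=1, Carol=0, Heidi=4
Event 2 (Carol +1): Carol: 0 -> 1. State: Victor=4, Frank=1, Carol=1, Heidi=4
Event 3 (Carol -1): Carol: 1 -> 0. State: Victor=4, Frank=1, Carol=0, Heidi=4
Event 4 (Frank +4): Frank: 1 -> 5. State: Victor=4, Frank=5, Carol=0, Heidi=4
Event 5 (Heidi -> Victor, 3): Heidi: 4 -> 1, Victor: 4 -> 7. State: Victor=7, Frank=5, Carol=0, Heidi=1
Event 6 (Victor -1): Victor: 7 -> 6. State: Victor=6, Frank=5, Carol=0, Heidi=1
Event 7 (Heidi -> Victor, 1): Heidi: 1 -> 0, Victor: 6 -> 7. State: Victor=7, Frank=5, Carol=0, Heidi=0

Victor's final count: 7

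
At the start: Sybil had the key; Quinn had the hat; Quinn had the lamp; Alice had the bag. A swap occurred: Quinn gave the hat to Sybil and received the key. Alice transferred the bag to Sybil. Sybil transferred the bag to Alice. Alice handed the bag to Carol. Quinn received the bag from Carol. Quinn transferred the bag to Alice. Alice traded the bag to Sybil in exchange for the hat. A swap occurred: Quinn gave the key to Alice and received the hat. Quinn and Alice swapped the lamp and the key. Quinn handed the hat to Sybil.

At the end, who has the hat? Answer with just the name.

Answer: Sybil

Derivation:
Tracking all object holders:
Start: key:Sybil, hat:Quinn, lamp:Quinn, bag:Alice
Event 1 (swap hat<->key: now hat:Sybil, key:Quinn). State: key:Quinn, hat:Sybil, lamp:Quinn, bag:Alice
Event 2 (give bag: Alice -> Sybil). State: key:Quinn, hat:Sybil, lamp:Quinn, bag:Sybil
Event 3 (give bag: Sybil -> Alice). State: key:Quinn, hat:Sybil, lamp:Quinn, bag:Alice
Event 4 (give bag: Alice -> Carol). State: key:Quinn, hat:Sybil, lamp:Quinn, bag:Carol
Event 5 (give bag: Carol -> Quinn). State: key:Quinn, hat:Sybil, lamp:Quinn, bag:Quinn
Event 6 (give bag: Quinn -> Alice). State: key:Quinn, hat:Sybil, lamp:Quinn, bag:Alice
Event 7 (swap bag<->hat: now bag:Sybil, hat:Alice). State: key:Quinn, hat:Alice, lamp:Quinn, bag:Sybil
Event 8 (swap key<->hat: now key:Alice, hat:Quinn). State: key:Alice, hat:Quinn, lamp:Quinn, bag:Sybil
Event 9 (swap lamp<->key: now lamp:Alice, key:Quinn). State: key:Quinn, hat:Quinn, lamp:Alice, bag:Sybil
Event 10 (give hat: Quinn -> Sybil). State: key:Quinn, hat:Sybil, lamp:Alice, bag:Sybil

Final state: key:Quinn, hat:Sybil, lamp:Alice, bag:Sybil
The hat is held by Sybil.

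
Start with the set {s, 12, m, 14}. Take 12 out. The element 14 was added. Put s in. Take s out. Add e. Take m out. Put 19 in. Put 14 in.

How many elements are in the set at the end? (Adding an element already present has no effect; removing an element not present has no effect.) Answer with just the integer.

Tracking the set through each operation:
Start: {12, 14, m, s}
Event 1 (remove 12): removed. Set: {14, m, s}
Event 2 (add 14): already present, no change. Set: {14, m, s}
Event 3 (add s): already present, no change. Set: {14, m, s}
Event 4 (remove s): removed. Set: {14, m}
Event 5 (add e): added. Set: {14, e, m}
Event 6 (remove m): removed. Set: {14, e}
Event 7 (add 19): added. Set: {14, 19, e}
Event 8 (add 14): already present, no change. Set: {14, 19, e}

Final set: {14, 19, e} (size 3)

Answer: 3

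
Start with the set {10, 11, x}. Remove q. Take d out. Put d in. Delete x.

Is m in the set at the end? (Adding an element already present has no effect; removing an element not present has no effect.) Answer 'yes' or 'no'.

Answer: no

Derivation:
Tracking the set through each operation:
Start: {10, 11, x}
Event 1 (remove q): not present, no change. Set: {10, 11, x}
Event 2 (remove d): not present, no change. Set: {10, 11, x}
Event 3 (add d): added. Set: {10, 11, d, x}
Event 4 (remove x): removed. Set: {10, 11, d}

Final set: {10, 11, d} (size 3)
m is NOT in the final set.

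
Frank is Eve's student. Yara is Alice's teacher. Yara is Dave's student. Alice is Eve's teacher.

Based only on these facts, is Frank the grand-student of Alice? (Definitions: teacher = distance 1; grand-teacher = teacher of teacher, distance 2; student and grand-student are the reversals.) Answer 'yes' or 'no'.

Reconstructing the teacher chain from the given facts:
  Dave -> Yara -> Alice -> Eve -> Frank
(each arrow means 'teacher of the next')
Positions in the chain (0 = top):
  position of Dave: 0
  position of Yara: 1
  position of Alice: 2
  position of Eve: 3
  position of Frank: 4

Frank is at position 4, Alice is at position 2; signed distance (j - i) = -2.
'grand-student' requires j - i = -2. Actual distance is -2, so the relation HOLDS.

Answer: yes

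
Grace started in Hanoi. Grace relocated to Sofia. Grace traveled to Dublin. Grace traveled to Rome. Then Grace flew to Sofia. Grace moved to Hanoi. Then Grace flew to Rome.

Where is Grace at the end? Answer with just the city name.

Tracking Grace's location:
Start: Grace is in Hanoi.
After move 1: Hanoi -> Sofia. Grace is in Sofia.
After move 2: Sofia -> Dublin. Grace is in Dublin.
After move 3: Dublin -> Rome. Grace is in Rome.
After move 4: Rome -> Sofia. Grace is in Sofia.
After move 5: Sofia -> Hanoi. Grace is in Hanoi.
After move 6: Hanoi -> Rome. Grace is in Rome.

Answer: Rome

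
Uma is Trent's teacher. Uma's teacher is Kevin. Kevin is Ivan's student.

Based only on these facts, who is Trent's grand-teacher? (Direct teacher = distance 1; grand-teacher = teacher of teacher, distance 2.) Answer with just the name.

Answer: Kevin

Derivation:
Reconstructing the teacher chain from the given facts:
  Ivan -> Kevin -> Uma -> Trent
(each arrow means 'teacher of the next')
Positions in the chain (0 = top):
  position of Ivan: 0
  position of Kevin: 1
  position of Uma: 2
  position of Trent: 3

Trent is at position 3; the grand-teacher is 2 steps up the chain, i.e. position 1: Kevin.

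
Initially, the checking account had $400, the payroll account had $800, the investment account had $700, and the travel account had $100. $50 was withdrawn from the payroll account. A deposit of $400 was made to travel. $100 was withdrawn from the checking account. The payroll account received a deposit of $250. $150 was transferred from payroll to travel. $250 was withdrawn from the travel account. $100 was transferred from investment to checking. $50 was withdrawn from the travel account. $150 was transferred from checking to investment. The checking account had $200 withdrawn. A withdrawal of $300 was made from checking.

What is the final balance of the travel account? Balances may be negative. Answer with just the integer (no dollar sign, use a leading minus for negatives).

Tracking account balances step by step:
Start: checking=400, payroll=800, investment=700, travel=100
Event 1 (withdraw 50 from payroll): payroll: 800 - 50 = 750. Balances: checking=400, payroll=750, investment=700, travel=100
Event 2 (deposit 400 to travel): travel: 100 + 400 = 500. Balances: checking=400, payroll=750, investment=700, travel=500
Event 3 (withdraw 100 from checking): checking: 400 - 100 = 300. Balances: checking=300, payroll=750, investment=700, travel=500
Event 4 (deposit 250 to payroll): payroll: 750 + 250 = 1000. Balances: checking=300, payroll=1000, investment=700, travel=500
Event 5 (transfer 150 payroll -> travel): payroll: 1000 - 150 = 850, travel: 500 + 150 = 650. Balances: checking=300, payroll=850, investment=700, travel=650
Event 6 (withdraw 250 from travel): travel: 650 - 250 = 400. Balances: checking=300, payroll=850, investment=700, travel=400
Event 7 (transfer 100 investment -> checking): investment: 700 - 100 = 600, checking: 300 + 100 = 400. Balances: checking=400, payroll=850, investment=600, travel=400
Event 8 (withdraw 50 from travel): travel: 400 - 50 = 350. Balances: checking=400, payroll=850, investment=600, travel=350
Event 9 (transfer 150 checking -> investment): checking: 400 - 150 = 250, investment: 600 + 150 = 750. Balances: checking=250, payroll=850, investment=750, travel=350
Event 10 (withdraw 200 from checking): checking: 250 - 200 = 50. Balances: checking=50, payroll=850, investment=750, travel=350
Event 11 (withdraw 300 from checking): checking: 50 - 300 = -250. Balances: checking=-250, payroll=850, investment=750, travel=350

Final balance of travel: 350

Answer: 350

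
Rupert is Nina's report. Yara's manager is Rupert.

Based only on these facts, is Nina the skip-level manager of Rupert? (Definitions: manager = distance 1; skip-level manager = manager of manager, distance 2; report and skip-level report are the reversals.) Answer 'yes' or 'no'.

Answer: no

Derivation:
Reconstructing the manager chain from the given facts:
  Nina -> Rupert -> Yara
(each arrow means 'manager of the next')
Positions in the chain (0 = top):
  position of Nina: 0
  position of Rupert: 1
  position of Yara: 2

Nina is at position 0, Rupert is at position 1; signed distance (j - i) = 1.
'skip-level manager' requires j - i = 2. Actual distance is 1, so the relation does NOT hold.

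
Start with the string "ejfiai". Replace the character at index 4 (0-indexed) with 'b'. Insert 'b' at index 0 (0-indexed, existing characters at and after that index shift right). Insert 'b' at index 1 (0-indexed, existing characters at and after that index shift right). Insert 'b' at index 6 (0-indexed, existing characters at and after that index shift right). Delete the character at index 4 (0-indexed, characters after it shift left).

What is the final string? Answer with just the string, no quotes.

Answer: bbejibbi

Derivation:
Applying each edit step by step:
Start: "ejfiai"
Op 1 (replace idx 4: 'a' -> 'b'): "ejfiai" -> "ejfibi"
Op 2 (insert 'b' at idx 0): "ejfibi" -> "bejfibi"
Op 3 (insert 'b' at idx 1): "bejfibi" -> "bbejfibi"
Op 4 (insert 'b' at idx 6): "bbejfibi" -> "bbejfibbi"
Op 5 (delete idx 4 = 'f'): "bbejfibbi" -> "bbejibbi"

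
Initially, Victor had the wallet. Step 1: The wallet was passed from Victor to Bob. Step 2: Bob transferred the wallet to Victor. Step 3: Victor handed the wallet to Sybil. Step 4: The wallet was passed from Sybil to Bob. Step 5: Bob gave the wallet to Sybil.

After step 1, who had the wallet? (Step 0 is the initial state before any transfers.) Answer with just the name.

Tracking the wallet holder through step 1:
After step 0 (start): Victor
After step 1: Bob

At step 1, the holder is Bob.

Answer: Bob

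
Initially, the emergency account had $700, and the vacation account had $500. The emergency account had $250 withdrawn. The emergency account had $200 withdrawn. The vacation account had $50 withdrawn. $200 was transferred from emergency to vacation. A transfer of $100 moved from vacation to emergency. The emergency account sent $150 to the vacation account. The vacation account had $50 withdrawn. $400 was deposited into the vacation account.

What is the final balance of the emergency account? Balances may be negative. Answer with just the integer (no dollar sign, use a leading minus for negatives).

Tracking account balances step by step:
Start: emergency=700, vacation=500
Event 1 (withdraw 250 from emergency): emergency: 700 - 250 = 450. Balances: emergency=450, vacation=500
Event 2 (withdraw 200 from emergency): emergency: 450 - 200 = 250. Balances: emergency=250, vacation=500
Event 3 (withdraw 50 from vacation): vacation: 500 - 50 = 450. Balances: emergency=250, vacation=450
Event 4 (transfer 200 emergency -> vacation): emergency: 250 - 200 = 50, vacation: 450 + 200 = 650. Balances: emergency=50, vacation=650
Event 5 (transfer 100 vacation -> emergency): vacation: 650 - 100 = 550, emergency: 50 + 100 = 150. Balances: emergency=150, vacation=550
Event 6 (transfer 150 emergency -> vacation): emergency: 150 - 150 = 0, vacation: 550 + 150 = 700. Balances: emergency=0, vacation=700
Event 7 (withdraw 50 from vacation): vacation: 700 - 50 = 650. Balances: emergency=0, vacation=650
Event 8 (deposit 400 to vacation): vacation: 650 + 400 = 1050. Balances: emergency=0, vacation=1050

Final balance of emergency: 0

Answer: 0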